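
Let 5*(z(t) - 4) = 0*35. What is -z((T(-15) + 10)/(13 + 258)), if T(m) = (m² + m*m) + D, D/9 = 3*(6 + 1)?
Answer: -4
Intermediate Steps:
D = 189 (D = 9*(3*(6 + 1)) = 9*(3*7) = 9*21 = 189)
T(m) = 189 + 2*m² (T(m) = (m² + m*m) + 189 = (m² + m²) + 189 = 2*m² + 189 = 189 + 2*m²)
z(t) = 4 (z(t) = 4 + (0*35)/5 = 4 + (⅕)*0 = 4 + 0 = 4)
-z((T(-15) + 10)/(13 + 258)) = -1*4 = -4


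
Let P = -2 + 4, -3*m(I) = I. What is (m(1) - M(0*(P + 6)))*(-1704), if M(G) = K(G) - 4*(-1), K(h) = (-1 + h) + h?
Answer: 5680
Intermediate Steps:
m(I) = -I/3
K(h) = -1 + 2*h
P = 2
M(G) = 3 + 2*G (M(G) = (-1 + 2*G) - 4*(-1) = (-1 + 2*G) + 4 = 3 + 2*G)
(m(1) - M(0*(P + 6)))*(-1704) = (-1/3*1 - (3 + 2*(0*(2 + 6))))*(-1704) = (-1/3 - (3 + 2*(0*8)))*(-1704) = (-1/3 - (3 + 2*0))*(-1704) = (-1/3 - (3 + 0))*(-1704) = (-1/3 - 1*3)*(-1704) = (-1/3 - 3)*(-1704) = -10/3*(-1704) = 5680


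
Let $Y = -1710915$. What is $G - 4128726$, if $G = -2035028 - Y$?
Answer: $-4452839$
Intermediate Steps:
$G = -324113$ ($G = -2035028 - -1710915 = -2035028 + 1710915 = -324113$)
$G - 4128726 = -324113 - 4128726 = -4452839$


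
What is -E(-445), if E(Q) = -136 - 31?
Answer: 167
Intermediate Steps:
E(Q) = -167
-E(-445) = -1*(-167) = 167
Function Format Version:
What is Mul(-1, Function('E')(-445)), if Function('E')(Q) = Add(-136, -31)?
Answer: 167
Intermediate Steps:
Function('E')(Q) = -167
Mul(-1, Function('E')(-445)) = Mul(-1, -167) = 167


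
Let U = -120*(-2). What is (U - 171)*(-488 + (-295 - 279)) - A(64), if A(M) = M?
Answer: -73342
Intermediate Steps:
U = 240
(U - 171)*(-488 + (-295 - 279)) - A(64) = (240 - 171)*(-488 + (-295 - 279)) - 1*64 = 69*(-488 - 574) - 64 = 69*(-1062) - 64 = -73278 - 64 = -73342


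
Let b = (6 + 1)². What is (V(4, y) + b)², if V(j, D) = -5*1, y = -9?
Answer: 1936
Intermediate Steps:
V(j, D) = -5
b = 49 (b = 7² = 49)
(V(4, y) + b)² = (-5 + 49)² = 44² = 1936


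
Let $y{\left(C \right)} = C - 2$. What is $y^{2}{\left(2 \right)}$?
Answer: $0$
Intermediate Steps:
$y{\left(C \right)} = -2 + C$
$y^{2}{\left(2 \right)} = \left(-2 + 2\right)^{2} = 0^{2} = 0$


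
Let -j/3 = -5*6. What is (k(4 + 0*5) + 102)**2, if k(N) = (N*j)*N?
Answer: 2377764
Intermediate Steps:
j = 90 (j = -(-15)*6 = -3*(-30) = 90)
k(N) = 90*N**2 (k(N) = (N*90)*N = (90*N)*N = 90*N**2)
(k(4 + 0*5) + 102)**2 = (90*(4 + 0*5)**2 + 102)**2 = (90*(4 + 0)**2 + 102)**2 = (90*4**2 + 102)**2 = (90*16 + 102)**2 = (1440 + 102)**2 = 1542**2 = 2377764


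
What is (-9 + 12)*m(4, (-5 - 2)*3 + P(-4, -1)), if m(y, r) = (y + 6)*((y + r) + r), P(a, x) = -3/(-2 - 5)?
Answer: -7800/7 ≈ -1114.3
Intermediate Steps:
P(a, x) = 3/7 (P(a, x) = -3/((-7*1)) = -3/(-7) = -3*(-1/7) = 3/7)
m(y, r) = (6 + y)*(y + 2*r) (m(y, r) = (6 + y)*((r + y) + r) = (6 + y)*(y + 2*r))
(-9 + 12)*m(4, (-5 - 2)*3 + P(-4, -1)) = (-9 + 12)*(4**2 + 6*4 + 12*((-5 - 2)*3 + 3/7) + 2*((-5 - 2)*3 + 3/7)*4) = 3*(16 + 24 + 12*(-7*3 + 3/7) + 2*(-7*3 + 3/7)*4) = 3*(16 + 24 + 12*(-21 + 3/7) + 2*(-21 + 3/7)*4) = 3*(16 + 24 + 12*(-144/7) + 2*(-144/7)*4) = 3*(16 + 24 - 1728/7 - 1152/7) = 3*(-2600/7) = -7800/7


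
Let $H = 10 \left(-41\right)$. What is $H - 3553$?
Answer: $-3963$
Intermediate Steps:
$H = -410$
$H - 3553 = -410 - 3553 = -3963$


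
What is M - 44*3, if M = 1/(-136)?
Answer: -17953/136 ≈ -132.01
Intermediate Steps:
M = -1/136 ≈ -0.0073529
M - 44*3 = -1/136 - 44*3 = -1/136 - 132 = -17953/136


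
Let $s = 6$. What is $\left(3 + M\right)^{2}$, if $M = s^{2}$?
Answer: $1521$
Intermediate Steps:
$M = 36$ ($M = 6^{2} = 36$)
$\left(3 + M\right)^{2} = \left(3 + 36\right)^{2} = 39^{2} = 1521$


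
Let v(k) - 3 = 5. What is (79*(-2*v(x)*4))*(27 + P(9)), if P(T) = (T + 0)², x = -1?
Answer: -546048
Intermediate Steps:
v(k) = 8 (v(k) = 3 + 5 = 8)
P(T) = T²
(79*(-2*v(x)*4))*(27 + P(9)) = (79*(-2*8*4))*(27 + 9²) = (79*(-16*4))*(27 + 81) = (79*(-64))*108 = -5056*108 = -546048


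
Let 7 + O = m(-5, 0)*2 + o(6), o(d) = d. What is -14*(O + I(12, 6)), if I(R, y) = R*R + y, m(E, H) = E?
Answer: -1946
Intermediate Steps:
I(R, y) = y + R**2 (I(R, y) = R**2 + y = y + R**2)
O = -11 (O = -7 + (-5*2 + 6) = -7 + (-10 + 6) = -7 - 4 = -11)
-14*(O + I(12, 6)) = -14*(-11 + (6 + 12**2)) = -14*(-11 + (6 + 144)) = -14*(-11 + 150) = -14*139 = -1946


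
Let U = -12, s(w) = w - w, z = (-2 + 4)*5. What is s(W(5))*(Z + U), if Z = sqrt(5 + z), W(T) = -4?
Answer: 0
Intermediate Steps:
z = 10 (z = 2*5 = 10)
Z = sqrt(15) (Z = sqrt(5 + 10) = sqrt(15) ≈ 3.8730)
s(w) = 0
s(W(5))*(Z + U) = 0*(sqrt(15) - 12) = 0*(-12 + sqrt(15)) = 0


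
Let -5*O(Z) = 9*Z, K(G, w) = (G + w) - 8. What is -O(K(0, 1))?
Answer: -63/5 ≈ -12.600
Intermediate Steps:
K(G, w) = -8 + G + w
O(Z) = -9*Z/5
-O(K(0, 1)) = -(-9)*(-8 + 0 + 1)/5 = -(-9)*(-7)/5 = -1*63/5 = -63/5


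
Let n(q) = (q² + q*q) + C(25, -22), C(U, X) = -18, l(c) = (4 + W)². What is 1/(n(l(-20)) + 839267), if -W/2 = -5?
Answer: 1/916081 ≈ 1.0916e-6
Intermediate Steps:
W = 10 (W = -2*(-5) = 10)
l(c) = 196 (l(c) = (4 + 10)² = 14² = 196)
n(q) = -18 + 2*q² (n(q) = (q² + q*q) - 18 = (q² + q²) - 18 = 2*q² - 18 = -18 + 2*q²)
1/(n(l(-20)) + 839267) = 1/((-18 + 2*196²) + 839267) = 1/((-18 + 2*38416) + 839267) = 1/((-18 + 76832) + 839267) = 1/(76814 + 839267) = 1/916081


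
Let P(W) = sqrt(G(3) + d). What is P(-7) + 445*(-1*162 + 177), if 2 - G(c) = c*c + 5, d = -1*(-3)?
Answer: 6675 + 3*I ≈ 6675.0 + 3.0*I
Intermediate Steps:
d = 3
G(c) = -3 - c**2 (G(c) = 2 - (c*c + 5) = 2 - (c**2 + 5) = 2 - (5 + c**2) = 2 + (-5 - c**2) = -3 - c**2)
P(W) = 3*I (P(W) = sqrt((-3 - 1*3**2) + 3) = sqrt((-3 - 1*9) + 3) = sqrt((-3 - 9) + 3) = sqrt(-12 + 3) = sqrt(-9) = 3*I)
P(-7) + 445*(-1*162 + 177) = 3*I + 445*(-1*162 + 177) = 3*I + 445*(-162 + 177) = 3*I + 445*15 = 3*I + 6675 = 6675 + 3*I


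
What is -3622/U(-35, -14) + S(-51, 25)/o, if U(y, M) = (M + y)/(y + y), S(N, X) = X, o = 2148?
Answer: -77800385/15036 ≈ -5174.3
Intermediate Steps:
U(y, M) = (M + y)/(2*y) (U(y, M) = (M + y)/((2*y)) = (M + y)*(1/(2*y)) = (M + y)/(2*y))
-3622/U(-35, -14) + S(-51, 25)/o = -3622*(-70/(-14 - 35)) + 25/2148 = -3622/((½)*(-1/35)*(-49)) + 25*(1/2148) = -3622/7/10 + 25/2148 = -3622*10/7 + 25/2148 = -36220/7 + 25/2148 = -77800385/15036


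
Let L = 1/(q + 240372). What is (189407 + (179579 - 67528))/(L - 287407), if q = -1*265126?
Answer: -7462291332/7114472879 ≈ -1.0489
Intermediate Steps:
q = -265126
L = -1/24754 (L = 1/(-265126 + 240372) = 1/(-24754) = -1/24754 ≈ -4.0398e-5)
(189407 + (179579 - 67528))/(L - 287407) = (189407 + (179579 - 67528))/(-1/24754 - 287407) = (189407 + 112051)/(-7114472879/24754) = 301458*(-24754/7114472879) = -7462291332/7114472879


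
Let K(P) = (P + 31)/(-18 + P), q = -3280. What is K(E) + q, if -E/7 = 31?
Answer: -770614/235 ≈ -3279.2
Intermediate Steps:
E = -217 (E = -7*31 = -217)
K(P) = (31 + P)/(-18 + P)
K(E) + q = (31 - 217)/(-18 - 217) - 3280 = -186/(-235) - 3280 = -1/235*(-186) - 3280 = 186/235 - 3280 = -770614/235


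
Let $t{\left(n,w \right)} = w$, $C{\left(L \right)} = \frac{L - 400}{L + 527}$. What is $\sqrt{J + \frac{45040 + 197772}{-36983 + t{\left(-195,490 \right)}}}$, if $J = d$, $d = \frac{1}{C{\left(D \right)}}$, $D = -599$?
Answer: $\frac{2 i \sqrt{26998259178981}}{4050723} \approx 2.5655 i$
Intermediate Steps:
$C{\left(L \right)} = \frac{-400 + L}{527 + L}$
$d = \frac{8}{111}$ ($d = \frac{1}{\frac{1}{527 - 599} \left(-400 - 599\right)} = \frac{1}{\frac{1}{-72} \left(-999\right)} = \frac{1}{\left(- \frac{1}{72}\right) \left(-999\right)} = \frac{1}{\frac{111}{8}} = \frac{8}{111} \approx 0.072072$)
$J = \frac{8}{111} \approx 0.072072$
$\sqrt{J + \frac{45040 + 197772}{-36983 + t{\left(-195,490 \right)}}} = \sqrt{\frac{8}{111} + \frac{45040 + 197772}{-36983 + 490}} = \sqrt{\frac{8}{111} + \frac{242812}{-36493}} = \sqrt{\frac{8}{111} + 242812 \left(- \frac{1}{36493}\right)} = \sqrt{\frac{8}{111} - \frac{242812}{36493}} = \sqrt{- \frac{26660188}{4050723}} = \frac{2 i \sqrt{26998259178981}}{4050723}$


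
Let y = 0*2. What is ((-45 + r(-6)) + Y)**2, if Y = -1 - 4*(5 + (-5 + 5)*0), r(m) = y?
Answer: 4356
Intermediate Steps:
y = 0
r(m) = 0
Y = -21 (Y = -1 - 4*(5 + 0*0) = -1 - 4*(5 + 0) = -1 - 4*5 = -1 - 20 = -21)
((-45 + r(-6)) + Y)**2 = ((-45 + 0) - 21)**2 = (-45 - 21)**2 = (-66)**2 = 4356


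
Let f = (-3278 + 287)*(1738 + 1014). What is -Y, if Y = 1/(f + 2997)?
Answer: 1/8228235 ≈ 1.2153e-7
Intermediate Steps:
f = -8231232 (f = -2991*2752 = -8231232)
Y = -1/8228235 (Y = 1/(-8231232 + 2997) = 1/(-8228235) = -1/8228235 ≈ -1.2153e-7)
-Y = -1*(-1/8228235) = 1/8228235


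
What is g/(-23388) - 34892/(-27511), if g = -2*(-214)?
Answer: 299657/239727 ≈ 1.2500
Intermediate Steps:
g = 428
g/(-23388) - 34892/(-27511) = 428/(-23388) - 34892/(-27511) = 428*(-1/23388) - 34892*(-1/27511) = -107/5847 + 52/41 = 299657/239727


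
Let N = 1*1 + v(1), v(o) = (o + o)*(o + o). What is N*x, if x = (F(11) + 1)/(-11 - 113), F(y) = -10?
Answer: 45/124 ≈ 0.36290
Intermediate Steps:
v(o) = 4*o² (v(o) = (2*o)*(2*o) = 4*o²)
x = 9/124 (x = (-10 + 1)/(-11 - 113) = -9/(-124) = -9*(-1/124) = 9/124 ≈ 0.072581)
N = 5 (N = 1*1 + 4*1² = 1 + 4*1 = 1 + 4 = 5)
N*x = 5*(9/124) = 45/124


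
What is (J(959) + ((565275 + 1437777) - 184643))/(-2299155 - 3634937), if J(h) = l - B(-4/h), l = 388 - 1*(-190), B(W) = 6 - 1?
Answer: -909491/2967046 ≈ -0.30653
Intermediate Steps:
B(W) = 5
l = 578 (l = 388 + 190 = 578)
J(h) = 573 (J(h) = 578 - 1*5 = 578 - 5 = 573)
(J(959) + ((565275 + 1437777) - 184643))/(-2299155 - 3634937) = (573 + ((565275 + 1437777) - 184643))/(-2299155 - 3634937) = (573 + (2003052 - 184643))/(-5934092) = (573 + 1818409)*(-1/5934092) = 1818982*(-1/5934092) = -909491/2967046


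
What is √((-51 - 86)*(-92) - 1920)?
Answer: 2*√2671 ≈ 103.36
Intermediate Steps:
√((-51 - 86)*(-92) - 1920) = √(-137*(-92) - 1920) = √(12604 - 1920) = √10684 = 2*√2671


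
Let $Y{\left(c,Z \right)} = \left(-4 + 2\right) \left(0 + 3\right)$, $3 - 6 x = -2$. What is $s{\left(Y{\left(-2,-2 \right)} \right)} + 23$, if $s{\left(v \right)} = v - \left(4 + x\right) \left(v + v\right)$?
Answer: $75$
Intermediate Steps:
$x = \frac{5}{6}$ ($x = \frac{1}{2} - - \frac{1}{3} = \frac{1}{2} + \frac{1}{3} = \frac{5}{6} \approx 0.83333$)
$Y{\left(c,Z \right)} = -6$ ($Y{\left(c,Z \right)} = \left(-2\right) 3 = -6$)
$s{\left(v \right)} = - \frac{26 v}{3}$ ($s{\left(v \right)} = v - \left(4 + \frac{5}{6}\right) \left(v + v\right) = v - \frac{29 \cdot 2 v}{6} = v - \frac{29 v}{3} = - \frac{26 v}{3}$)
$s{\left(Y{\left(-2,-2 \right)} \right)} + 23 = \left(- \frac{26}{3}\right) \left(-6\right) + 23 = 52 + 23 = 75$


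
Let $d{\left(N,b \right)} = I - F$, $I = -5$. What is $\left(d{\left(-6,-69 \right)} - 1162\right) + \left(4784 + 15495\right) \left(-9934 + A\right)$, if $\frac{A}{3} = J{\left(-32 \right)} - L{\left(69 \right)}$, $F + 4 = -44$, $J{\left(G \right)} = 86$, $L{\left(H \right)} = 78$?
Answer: $-200966009$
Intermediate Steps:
$F = -48$ ($F = -4 - 44 = -48$)
$d{\left(N,b \right)} = 43$ ($d{\left(N,b \right)} = -5 - -48 = -5 + 48 = 43$)
$A = 24$ ($A = 3 \left(86 - 78\right) = 3 \cdot 8 = 24$)
$\left(d{\left(-6,-69 \right)} - 1162\right) + \left(4784 + 15495\right) \left(-9934 + A\right) = \left(43 - 1162\right) + \left(4784 + 15495\right) \left(-9934 + 24\right) = -1119 + 20279 \left(-9910\right) = -1119 - 200964890 = -200966009$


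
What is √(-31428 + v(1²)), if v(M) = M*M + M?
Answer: I*√31426 ≈ 177.27*I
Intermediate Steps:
v(M) = M + M² (v(M) = M² + M = M + M²)
√(-31428 + v(1²)) = √(-31428 + 1²*(1 + 1²)) = √(-31428 + 1*(1 + 1)) = √(-31428 + 1*2) = √(-31428 + 2) = √(-31426) = I*√31426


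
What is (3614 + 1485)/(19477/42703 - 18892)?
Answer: -217742597/806725599 ≈ -0.26991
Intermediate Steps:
(3614 + 1485)/(19477/42703 - 18892) = 5099/(19477*(1/42703) - 18892) = 5099/(19477/42703 - 18892) = 5099/(-806725599/42703) = 5099*(-42703/806725599) = -217742597/806725599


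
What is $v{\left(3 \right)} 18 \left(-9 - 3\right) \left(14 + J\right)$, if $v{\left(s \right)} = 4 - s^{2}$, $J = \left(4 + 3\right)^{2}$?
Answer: $68040$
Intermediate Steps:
$J = 49$ ($J = 7^{2} = 49$)
$v{\left(3 \right)} 18 \left(-9 - 3\right) \left(14 + J\right) = \left(4 - 3^{2}\right) 18 \left(-9 - 3\right) \left(14 + 49\right) = \left(4 - 9\right) 18 \left(\left(-12\right) 63\right) = \left(4 - 9\right) 18 \left(-756\right) = \left(-5\right) 18 \left(-756\right) = \left(-90\right) \left(-756\right) = 68040$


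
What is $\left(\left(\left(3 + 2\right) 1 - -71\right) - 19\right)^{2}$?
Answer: $3249$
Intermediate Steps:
$\left(\left(\left(3 + 2\right) 1 - -71\right) - 19\right)^{2} = \left(\left(5 \cdot 1 + 71\right) - 19\right)^{2} = \left(\left(5 + 71\right) - 19\right)^{2} = \left(76 - 19\right)^{2} = 57^{2} = 3249$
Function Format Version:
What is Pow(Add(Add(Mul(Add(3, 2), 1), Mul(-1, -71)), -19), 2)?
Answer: 3249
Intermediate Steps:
Pow(Add(Add(Mul(Add(3, 2), 1), Mul(-1, -71)), -19), 2) = Pow(Add(Add(Mul(5, 1), 71), -19), 2) = Pow(Add(Add(5, 71), -19), 2) = Pow(Add(76, -19), 2) = Pow(57, 2) = 3249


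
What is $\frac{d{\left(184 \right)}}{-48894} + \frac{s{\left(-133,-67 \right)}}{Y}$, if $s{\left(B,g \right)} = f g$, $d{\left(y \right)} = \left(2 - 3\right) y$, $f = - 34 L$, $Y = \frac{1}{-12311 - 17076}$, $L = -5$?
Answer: $\frac{8182849234802}{24447} \approx 3.3472 \cdot 10^{8}$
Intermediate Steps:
$Y = - \frac{1}{29387}$ ($Y = \frac{1}{-29387} = - \frac{1}{29387} \approx -3.4029 \cdot 10^{-5}$)
$f = 170$ ($f = \left(-34\right) \left(-5\right) = 170$)
$d{\left(y \right)} = - y$
$s{\left(B,g \right)} = 170 g$
$\frac{d{\left(184 \right)}}{-48894} + \frac{s{\left(-133,-67 \right)}}{Y} = \frac{\left(-1\right) 184}{-48894} + \frac{170 \left(-67\right)}{- \frac{1}{29387}} = \left(-184\right) \left(- \frac{1}{48894}\right) - -334717930 = \frac{92}{24447} + 334717930 = \frac{8182849234802}{24447}$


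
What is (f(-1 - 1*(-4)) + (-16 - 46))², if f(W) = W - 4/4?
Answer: 3600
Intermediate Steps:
f(W) = -1 + W (f(W) = W + (¼)*(-4) = W - 1 = -1 + W)
(f(-1 - 1*(-4)) + (-16 - 46))² = ((-1 + (-1 - 1*(-4))) + (-16 - 46))² = ((-1 + (-1 + 4)) - 62)² = ((-1 + 3) - 62)² = (2 - 62)² = (-60)² = 3600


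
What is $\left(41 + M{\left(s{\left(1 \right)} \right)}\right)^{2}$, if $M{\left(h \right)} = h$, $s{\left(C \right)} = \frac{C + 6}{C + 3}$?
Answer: $\frac{29241}{16} \approx 1827.6$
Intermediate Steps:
$s{\left(C \right)} = \frac{6 + C}{3 + C}$
$\left(41 + M{\left(s{\left(1 \right)} \right)}\right)^{2} = \left(41 + \frac{6 + 1}{3 + 1}\right)^{2} = \left(41 + \frac{1}{4} \cdot 7\right)^{2} = \left(41 + \frac{7}{4}\right)^{2} = \left(\frac{171}{4}\right)^{2} = \frac{29241}{16}$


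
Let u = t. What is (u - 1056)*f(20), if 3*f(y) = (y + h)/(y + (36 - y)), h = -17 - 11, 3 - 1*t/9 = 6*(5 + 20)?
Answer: 1586/9 ≈ 176.22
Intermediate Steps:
t = -1323 (t = 27 - 54*(5 + 20) = 27 - 54*25 = 27 - 9*150 = 27 - 1350 = -1323)
h = -28
u = -1323
f(y) = -7/27 + y/108 (f(y) = ((y - 28)/(y + (36 - y)))/3 = ((-28 + y)/36)/3 = ((-28 + y)*(1/36))/3 = (-7/9 + y/36)/3 = -7/27 + y/108)
(u - 1056)*f(20) = (-1323 - 1056)*(-7/27 + (1/108)*20) = -2379*(-7/27 + 5/27) = -2379*(-2/27) = 1586/9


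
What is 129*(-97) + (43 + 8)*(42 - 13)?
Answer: -11034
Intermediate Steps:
129*(-97) + (43 + 8)*(42 - 13) = -12513 + 51*29 = -12513 + 1479 = -11034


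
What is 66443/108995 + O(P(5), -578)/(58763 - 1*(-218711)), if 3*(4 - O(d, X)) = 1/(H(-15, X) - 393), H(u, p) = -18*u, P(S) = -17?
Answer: 6803120623973/11159769814470 ≈ 0.60961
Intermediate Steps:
O(d, X) = 1477/369 (O(d, X) = 4 - 1/(3*(-18*(-15) - 393)) = 4 - 1/(3*(270 - 393)) = 4 - 1/3/(-123) = 4 - 1/3*(-1/123) = 4 + 1/369 = 1477/369)
66443/108995 + O(P(5), -578)/(58763 - 1*(-218711)) = 66443/108995 + 1477/(369*(58763 - 1*(-218711))) = 66443*(1/108995) + 1477/(369*(58763 + 218711)) = 66443/108995 + (1477/369)/277474 = 66443/108995 + (1477/369)*(1/277474) = 66443/108995 + 1477/102387906 = 6803120623973/11159769814470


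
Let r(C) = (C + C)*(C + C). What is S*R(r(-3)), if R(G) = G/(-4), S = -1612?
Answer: 14508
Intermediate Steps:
r(C) = 4*C² (r(C) = (2*C)*(2*C) = 4*C²)
R(G) = -G/4 (R(G) = G*(-¼) = -G/4)
S*R(r(-3)) = -(-403)*4*(-3)² = -(-403)*4*9 = -(-403)*36 = -1612*(-9) = 14508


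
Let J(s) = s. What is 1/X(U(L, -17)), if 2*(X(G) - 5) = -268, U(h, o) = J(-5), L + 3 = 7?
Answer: -1/129 ≈ -0.0077519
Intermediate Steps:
L = 4 (L = -3 + 7 = 4)
U(h, o) = -5
X(G) = -129 (X(G) = 5 + (½)*(-268) = 5 - 134 = -129)
1/X(U(L, -17)) = 1/(-129) = -1/129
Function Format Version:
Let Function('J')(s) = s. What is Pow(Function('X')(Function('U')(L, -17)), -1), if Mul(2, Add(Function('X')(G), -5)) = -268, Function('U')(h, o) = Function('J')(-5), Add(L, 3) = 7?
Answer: Rational(-1, 129) ≈ -0.0077519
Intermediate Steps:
L = 4 (L = Add(-3, 7) = 4)
Function('U')(h, o) = -5
Function('X')(G) = -129 (Function('X')(G) = Add(5, Mul(Rational(1, 2), -268)) = Add(5, -134) = -129)
Pow(Function('X')(Function('U')(L, -17)), -1) = Pow(-129, -1) = Rational(-1, 129)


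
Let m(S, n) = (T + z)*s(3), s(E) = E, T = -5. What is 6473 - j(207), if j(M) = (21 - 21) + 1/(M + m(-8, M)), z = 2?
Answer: 1281653/198 ≈ 6473.0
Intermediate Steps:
m(S, n) = -9 (m(S, n) = (-5 + 2)*3 = -3*3 = -9)
j(M) = 1/(-9 + M) (j(M) = (21 - 21) + 1/(M - 9) = 0 + 1/(-9 + M) = 1/(-9 + M))
6473 - j(207) = 6473 - 1/(-9 + 207) = 6473 - 1/198 = 1281653/198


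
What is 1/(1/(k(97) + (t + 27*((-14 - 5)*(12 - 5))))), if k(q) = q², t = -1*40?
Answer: 5778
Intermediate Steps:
t = -40
1/(1/(k(97) + (t + 27*((-14 - 5)*(12 - 5))))) = 1/(1/(97² + (-40 + 27*((-14 - 5)*(12 - 5))))) = 1/(1/(9409 + (-40 + 27*(-19*7)))) = 1/(1/(9409 + (-40 + 27*(-133)))) = 1/(1/(9409 + (-40 - 3591))) = 1/(1/(9409 - 3631)) = 1/(1/5778) = 5778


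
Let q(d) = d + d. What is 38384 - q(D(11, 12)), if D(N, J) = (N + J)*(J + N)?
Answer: 37326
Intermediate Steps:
D(N, J) = (J + N)² (D(N, J) = (J + N)*(J + N) = (J + N)²)
q(d) = 2*d
38384 - q(D(11, 12)) = 38384 - 2*(12 + 11)² = 38384 - 2*23² = 38384 - 2*529 = 38384 - 1*1058 = 38384 - 1058 = 37326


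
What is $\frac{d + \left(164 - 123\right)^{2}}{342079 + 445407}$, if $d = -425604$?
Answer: $- \frac{423923}{787486} \approx -0.53832$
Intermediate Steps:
$\frac{d + \left(164 - 123\right)^{2}}{342079 + 445407} = \frac{-425604 + \left(164 - 123\right)^{2}}{342079 + 445407} = \frac{-425604 + 41^{2}}{787486} = \left(-425604 + 1681\right) \frac{1}{787486} = \left(-423923\right) \frac{1}{787486} = - \frac{423923}{787486}$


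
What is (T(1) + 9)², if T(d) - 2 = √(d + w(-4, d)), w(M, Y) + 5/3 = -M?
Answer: (33 + √30)²/9 ≈ 164.50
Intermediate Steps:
w(M, Y) = -5/3 - M
T(d) = 2 + √(7/3 + d) (T(d) = 2 + √(d + (-5/3 - 1*(-4))) = 2 + √(d + (-5/3 + 4)) = 2 + √(d + 7/3) = 2 + √(7/3 + d))
(T(1) + 9)² = ((2 + √(21 + 9*1)/3) + 9)² = ((2 + √(21 + 9)/3) + 9)² = ((2 + √30/3) + 9)² = (11 + √30/3)²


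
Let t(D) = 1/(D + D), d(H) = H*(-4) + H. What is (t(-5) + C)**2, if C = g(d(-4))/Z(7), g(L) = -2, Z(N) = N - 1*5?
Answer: 121/100 ≈ 1.2100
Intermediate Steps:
Z(N) = -5 + N (Z(N) = N - 5 = -5 + N)
d(H) = -3*H (d(H) = -4*H + H = -3*H)
t(D) = 1/(2*D)
C = -1 (C = -2/(-5 + 7) = -2/2 = -2*1/2 = -1)
(t(-5) + C)**2 = ((1/2)/(-5) - 1)**2 = ((1/2)*(-1/5) - 1)**2 = (-1/10 - 1)**2 = (-11/10)**2 = 121/100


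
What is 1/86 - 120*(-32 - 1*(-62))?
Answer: -309599/86 ≈ -3600.0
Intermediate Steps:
1/86 - 120*(-32 - 1*(-62)) = 1/86 - 120*(-32 + 62) = 1/86 - 120*30 = 1/86 - 3600 = -309599/86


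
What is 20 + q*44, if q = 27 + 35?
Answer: 2748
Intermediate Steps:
q = 62
20 + q*44 = 20 + 62*44 = 20 + 2728 = 2748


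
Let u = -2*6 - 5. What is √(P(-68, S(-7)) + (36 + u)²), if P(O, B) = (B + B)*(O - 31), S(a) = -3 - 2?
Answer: √1351 ≈ 36.756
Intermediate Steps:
S(a) = -5
P(O, B) = 2*B*(-31 + O) (P(O, B) = (2*B)*(-31 + O) = 2*B*(-31 + O))
u = -17 (u = -12 - 5 = -17)
√(P(-68, S(-7)) + (36 + u)²) = √(2*(-5)*(-31 - 68) + (36 - 17)²) = √(2*(-5)*(-99) + 19²) = √(990 + 361) = √1351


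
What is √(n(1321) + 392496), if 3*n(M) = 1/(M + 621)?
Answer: √13322207566722/5826 ≈ 626.50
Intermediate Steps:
n(M) = 1/(3*(621 + M)) (n(M) = 1/(3*(M + 621)) = 1/(3*(621 + M)))
√(n(1321) + 392496) = √(1/(3*(621 + 1321)) + 392496) = √((⅓)/1942 + 392496) = √((⅓)*(1/1942) + 392496) = √(1/5826 + 392496) = √(2286681697/5826) = √13322207566722/5826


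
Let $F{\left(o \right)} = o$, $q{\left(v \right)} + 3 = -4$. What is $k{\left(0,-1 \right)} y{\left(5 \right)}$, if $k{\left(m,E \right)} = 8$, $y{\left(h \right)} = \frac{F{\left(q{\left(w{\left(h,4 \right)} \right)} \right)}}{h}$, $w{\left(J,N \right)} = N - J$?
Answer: $- \frac{56}{5} \approx -11.2$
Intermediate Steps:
$q{\left(v \right)} = -7$ ($q{\left(v \right)} = -3 - 4 = -7$)
$y{\left(h \right)} = - \frac{7}{h}$
$k{\left(0,-1 \right)} y{\left(5 \right)} = 8 \left(- \frac{7}{5}\right) = - \frac{56}{5}$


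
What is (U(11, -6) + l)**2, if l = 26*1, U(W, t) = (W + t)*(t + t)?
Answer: 1156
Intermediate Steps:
U(W, t) = 2*t*(W + t) (U(W, t) = (W + t)*(2*t) = 2*t*(W + t))
l = 26
(U(11, -6) + l)**2 = (2*(-6)*(11 - 6) + 26)**2 = (2*(-6)*5 + 26)**2 = (-60 + 26)**2 = (-34)**2 = 1156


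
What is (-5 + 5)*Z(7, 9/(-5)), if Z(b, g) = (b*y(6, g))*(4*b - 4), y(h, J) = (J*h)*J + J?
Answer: 0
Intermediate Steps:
y(h, J) = J + h*J² (y(h, J) = h*J² + J = J + h*J²)
Z(b, g) = b*g*(1 + 6*g)*(-4 + 4*b) (Z(b, g) = (b*(g*(1 + g*6)))*(4*b - 4) = (b*(g*(1 + 6*g)))*(-4 + 4*b) = (b*g*(1 + 6*g))*(-4 + 4*b) = b*g*(1 + 6*g)*(-4 + 4*b))
(-5 + 5)*Z(7, 9/(-5)) = (-5 + 5)*(4*7*(9/(-5))*(1 + 6*(9/(-5)))*(-1 + 7)) = 0*(4*7*(9*(-⅕))*(1 + 6*(9*(-⅕)))*6) = 0*(4*7*(-9/5)*(1 + 6*(-9/5))*6) = 0*(4*7*(-9/5)*(1 - 54/5)*6) = 0*(4*7*(-9/5)*(-49/5)*6) = 0*(74088/25) = 0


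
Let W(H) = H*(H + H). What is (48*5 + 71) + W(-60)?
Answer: 7511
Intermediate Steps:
W(H) = 2*H**2 (W(H) = H*(2*H) = 2*H**2)
(48*5 + 71) + W(-60) = (48*5 + 71) + 2*(-60)**2 = (240 + 71) + 2*3600 = 311 + 7200 = 7511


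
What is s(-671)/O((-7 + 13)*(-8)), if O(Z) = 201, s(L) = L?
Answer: -671/201 ≈ -3.3383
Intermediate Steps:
s(-671)/O((-7 + 13)*(-8)) = -671/201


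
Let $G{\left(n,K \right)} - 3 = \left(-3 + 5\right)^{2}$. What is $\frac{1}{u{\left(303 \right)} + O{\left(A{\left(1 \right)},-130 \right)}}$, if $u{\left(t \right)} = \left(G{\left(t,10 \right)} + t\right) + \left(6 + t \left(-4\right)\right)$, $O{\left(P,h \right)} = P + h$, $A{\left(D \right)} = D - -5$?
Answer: $- \frac{1}{1020} \approx -0.00098039$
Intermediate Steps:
$G{\left(n,K \right)} = 7$ ($G{\left(n,K \right)} = 3 + \left(-3 + 5\right)^{2} = 3 + 2^{2} = 3 + 4 = 7$)
$A{\left(D \right)} = 5 + D$ ($A{\left(D \right)} = D + 5 = 5 + D$)
$u{\left(t \right)} = 13 - 3 t$ ($u{\left(t \right)} = \left(7 + t\right) + \left(6 + t \left(-4\right)\right) = \left(7 + t\right) - \left(-6 + 4 t\right) = 13 - 3 t$)
$\frac{1}{u{\left(303 \right)} + O{\left(A{\left(1 \right)},-130 \right)}} = \frac{1}{\left(13 - 909\right) + \left(\left(5 + 1\right) - 130\right)} = \frac{1}{\left(13 - 909\right) + \left(6 - 130\right)} = \frac{1}{-896 - 124} = \frac{1}{-1020} = - \frac{1}{1020}$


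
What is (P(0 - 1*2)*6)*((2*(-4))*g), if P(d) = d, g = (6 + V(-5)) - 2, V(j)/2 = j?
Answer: -576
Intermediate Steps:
V(j) = 2*j
g = -6 (g = (6 + 2*(-5)) - 2 = (6 - 10) - 2 = -4 - 2 = -6)
(P(0 - 1*2)*6)*((2*(-4))*g) = ((0 - 1*2)*6)*((2*(-4))*(-6)) = ((0 - 2)*6)*(-8*(-6)) = -2*6*48 = -12*48 = -576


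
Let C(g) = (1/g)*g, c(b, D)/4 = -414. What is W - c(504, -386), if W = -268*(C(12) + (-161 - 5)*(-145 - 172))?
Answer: -14101308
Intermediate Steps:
c(b, D) = -1656 (c(b, D) = 4*(-414) = -1656)
C(g) = 1 (C(g) = g/g = 1)
W = -14102964 (W = -268*(1 + (-161 - 5)*(-145 - 172)) = -268*(1 - 166*(-317)) = -268*(1 + 52622) = -268*52623 = -14102964)
W - c(504, -386) = -14102964 - 1*(-1656) = -14102964 + 1656 = -14101308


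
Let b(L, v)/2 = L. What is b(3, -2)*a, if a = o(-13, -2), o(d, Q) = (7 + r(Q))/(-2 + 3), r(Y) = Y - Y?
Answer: 42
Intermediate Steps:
r(Y) = 0
b(L, v) = 2*L
o(d, Q) = 7 (o(d, Q) = (7 + 0)/(-2 + 3) = 7/1 = 7*1 = 7)
a = 7
b(3, -2)*a = (2*3)*7 = 6*7 = 42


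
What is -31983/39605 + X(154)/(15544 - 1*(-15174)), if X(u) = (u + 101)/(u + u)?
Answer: -302585669277/374708608120 ≈ -0.80752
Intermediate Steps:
X(u) = (101 + u)/(2*u) (X(u) = (101 + u)/((2*u)) = (101 + u)*(1/(2*u)) = (101 + u)/(2*u))
-31983/39605 + X(154)/(15544 - 1*(-15174)) = -31983/39605 + ((½)*(101 + 154)/154)/(15544 - 1*(-15174)) = -31983*1/39605 + ((½)*(1/154)*255)/(15544 + 15174) = -31983/39605 + (255/308)/30718 = -31983/39605 + (255/308)*(1/30718) = -31983/39605 + 255/9461144 = -302585669277/374708608120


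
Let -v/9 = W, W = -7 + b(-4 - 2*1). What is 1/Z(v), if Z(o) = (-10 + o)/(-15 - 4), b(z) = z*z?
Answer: 19/271 ≈ 0.070111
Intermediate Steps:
b(z) = z**2
W = 29 (W = -7 + (-4 - 2*1)**2 = -7 + (-4 - 2)**2 = -7 + (-6)**2 = -7 + 36 = 29)
v = -261 (v = -9*29 = -261)
Z(o) = 10/19 - o/19 (Z(o) = (-10 + o)/(-19) = (-10 + o)*(-1/19) = 10/19 - o/19)
1/Z(v) = 1/(10/19 - 1/19*(-261)) = 1/(10/19 + 261/19) = 1/(271/19) = 19/271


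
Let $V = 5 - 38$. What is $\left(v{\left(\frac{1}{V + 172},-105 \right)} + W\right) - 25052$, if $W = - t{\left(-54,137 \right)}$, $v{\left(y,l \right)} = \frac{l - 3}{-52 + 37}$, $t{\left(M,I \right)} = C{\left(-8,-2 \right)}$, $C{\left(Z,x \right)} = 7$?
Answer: $- \frac{125259}{5} \approx -25052.0$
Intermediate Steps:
$V = -33$
$t{\left(M,I \right)} = 7$
$v{\left(y,l \right)} = \frac{1}{5} - \frac{l}{15}$ ($v{\left(y,l \right)} = \frac{-3 + l}{-15} = \left(-3 + l\right) \left(- \frac{1}{15}\right) = \frac{1}{5} - \frac{l}{15}$)
$W = -7$ ($W = \left(-1\right) 7 = -7$)
$\left(v{\left(\frac{1}{V + 172},-105 \right)} + W\right) - 25052 = \left(\left(\frac{1}{5} - -7\right) - 7\right) - 25052 = \left(\left(\frac{1}{5} + 7\right) - 7\right) - 25052 = \left(\frac{36}{5} - 7\right) - 25052 = \frac{1}{5} - 25052 = - \frac{125259}{5}$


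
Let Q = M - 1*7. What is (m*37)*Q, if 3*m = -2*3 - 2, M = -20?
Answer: 2664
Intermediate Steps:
Q = -27 (Q = -20 - 1*7 = -20 - 7 = -27)
m = -8/3 (m = (-2*3 - 2)/3 = (-6 - 2)/3 = (1/3)*(-8) = -8/3 ≈ -2.6667)
(m*37)*Q = -8/3*37*(-27) = -296/3*(-27) = 2664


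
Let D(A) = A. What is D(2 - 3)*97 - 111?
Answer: -208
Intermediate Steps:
D(2 - 3)*97 - 111 = (2 - 3)*97 - 111 = -1*97 - 111 = -97 - 111 = -208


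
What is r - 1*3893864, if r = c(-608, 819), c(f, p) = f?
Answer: -3894472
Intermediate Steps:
r = -608
r - 1*3893864 = -608 - 1*3893864 = -608 - 3893864 = -3894472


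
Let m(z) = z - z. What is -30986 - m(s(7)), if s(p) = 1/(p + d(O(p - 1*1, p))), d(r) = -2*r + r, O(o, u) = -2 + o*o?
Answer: -30986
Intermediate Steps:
O(o, u) = -2 + o²
d(r) = -r
s(p) = 1/(2 + p - (-1 + p)²) (s(p) = 1/(p - (-2 + (p - 1*1)²)) = 1/(p - (-2 + (p - 1)²)) = 1/(p - (-2 + (-1 + p)²)) = 1/(p + (2 - (-1 + p)²)) = 1/(2 + p - (-1 + p)²))
m(z) = 0
-30986 - m(s(7)) = -30986 - 1*0 = -30986 + 0 = -30986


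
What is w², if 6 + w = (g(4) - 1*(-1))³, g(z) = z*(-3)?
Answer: 1787569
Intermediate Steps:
g(z) = -3*z
w = -1337 (w = -6 + (-3*4 - 1*(-1))³ = -6 + (-12 + 1)³ = -6 + (-11)³ = -6 - 1331 = -1337)
w² = (-1337)² = 1787569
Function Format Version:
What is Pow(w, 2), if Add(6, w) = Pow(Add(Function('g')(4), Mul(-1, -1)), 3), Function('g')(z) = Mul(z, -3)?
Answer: 1787569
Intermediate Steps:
Function('g')(z) = Mul(-3, z)
w = -1337 (w = Add(-6, Pow(Add(Mul(-3, 4), Mul(-1, -1)), 3)) = Add(-6, Pow(Add(-12, 1), 3)) = Add(-6, Pow(-11, 3)) = Add(-6, -1331) = -1337)
Pow(w, 2) = Pow(-1337, 2) = 1787569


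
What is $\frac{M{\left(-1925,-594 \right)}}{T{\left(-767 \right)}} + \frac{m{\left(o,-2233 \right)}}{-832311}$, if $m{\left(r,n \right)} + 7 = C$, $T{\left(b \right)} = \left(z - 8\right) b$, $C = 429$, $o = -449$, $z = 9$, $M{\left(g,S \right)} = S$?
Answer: $\frac{494069060}{638382537} \approx 0.77394$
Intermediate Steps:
$T{\left(b \right)} = b$ ($T{\left(b \right)} = \left(9 - 8\right) b = 1 b = b$)
$m{\left(r,n \right)} = 422$ ($m{\left(r,n \right)} = -7 + 429 = 422$)
$\frac{M{\left(-1925,-594 \right)}}{T{\left(-767 \right)}} + \frac{m{\left(o,-2233 \right)}}{-832311} = - \frac{594}{-767} + \frac{422}{-832311} = \left(-594\right) \left(- \frac{1}{767}\right) + 422 \left(- \frac{1}{832311}\right) = \frac{594}{767} - \frac{422}{832311} = \frac{494069060}{638382537}$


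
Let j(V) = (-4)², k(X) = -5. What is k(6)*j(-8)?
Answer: -80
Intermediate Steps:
j(V) = 16
k(6)*j(-8) = -5*16 = -80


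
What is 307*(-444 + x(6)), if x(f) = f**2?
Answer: -125256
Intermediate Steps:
307*(-444 + x(6)) = 307*(-444 + 6**2) = 307*(-444 + 36) = 307*(-408) = -125256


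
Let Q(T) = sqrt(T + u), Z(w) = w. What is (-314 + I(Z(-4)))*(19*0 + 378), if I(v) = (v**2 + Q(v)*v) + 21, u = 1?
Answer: -104706 - 1512*I*sqrt(3) ≈ -1.0471e+5 - 2618.9*I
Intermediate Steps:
Q(T) = sqrt(1 + T) (Q(T) = sqrt(T + 1) = sqrt(1 + T))
I(v) = 21 + v**2 + v*sqrt(1 + v) (I(v) = (v**2 + sqrt(1 + v)*v) + 21 = (v**2 + v*sqrt(1 + v)) + 21 = 21 + v**2 + v*sqrt(1 + v))
(-314 + I(Z(-4)))*(19*0 + 378) = (-314 + (21 + (-4)**2 - 4*sqrt(1 - 4)))*(19*0 + 378) = (-314 + (21 + 16 - 4*I*sqrt(3)))*(0 + 378) = (-314 + (21 + 16 - 4*I*sqrt(3)))*378 = (-314 + (37 - 4*I*sqrt(3)))*378 = (-277 - 4*I*sqrt(3))*378 = -104706 - 1512*I*sqrt(3)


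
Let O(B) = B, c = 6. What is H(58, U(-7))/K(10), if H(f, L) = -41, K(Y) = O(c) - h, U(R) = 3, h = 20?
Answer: 41/14 ≈ 2.9286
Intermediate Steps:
K(Y) = -14 (K(Y) = 6 - 1*20 = 6 - 20 = -14)
H(58, U(-7))/K(10) = -41/(-14) = -41*(-1/14) = 41/14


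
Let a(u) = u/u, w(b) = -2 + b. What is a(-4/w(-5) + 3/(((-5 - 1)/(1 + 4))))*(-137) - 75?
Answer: -212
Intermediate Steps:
a(u) = 1
a(-4/w(-5) + 3/(((-5 - 1)/(1 + 4))))*(-137) - 75 = 1*(-137) - 75 = -137 - 75 = -212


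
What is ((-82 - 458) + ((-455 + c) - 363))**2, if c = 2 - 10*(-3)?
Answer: 1758276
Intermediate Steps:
c = 32 (c = 2 + 30 = 32)
((-82 - 458) + ((-455 + c) - 363))**2 = ((-82 - 458) + ((-455 + 32) - 363))**2 = (-540 + (-423 - 363))**2 = (-540 - 786)**2 = (-1326)**2 = 1758276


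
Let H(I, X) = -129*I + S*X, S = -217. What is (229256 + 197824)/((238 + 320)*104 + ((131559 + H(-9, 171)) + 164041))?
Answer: 213540/158843 ≈ 1.3443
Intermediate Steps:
H(I, X) = -217*X - 129*I (H(I, X) = -129*I - 217*X = -217*X - 129*I)
(229256 + 197824)/((238 + 320)*104 + ((131559 + H(-9, 171)) + 164041)) = (229256 + 197824)/((238 + 320)*104 + ((131559 + (-217*171 - 129*(-9))) + 164041)) = 427080/(558*104 + ((131559 + (-37107 + 1161)) + 164041)) = 427080/(58032 + ((131559 - 35946) + 164041)) = 427080/(58032 + (95613 + 164041)) = 427080/(58032 + 259654) = 427080/317686 = 427080*(1/317686) = 213540/158843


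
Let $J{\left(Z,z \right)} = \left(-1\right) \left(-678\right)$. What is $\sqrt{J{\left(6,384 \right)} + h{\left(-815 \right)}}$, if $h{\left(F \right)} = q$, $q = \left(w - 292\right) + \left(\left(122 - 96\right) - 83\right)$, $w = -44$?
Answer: $\sqrt{285} \approx 16.882$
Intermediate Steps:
$q = -393$ ($q = \left(-44 - 292\right) + \left(\left(122 - 96\right) - 83\right) = -336 + \left(26 - 83\right) = -336 - 57 = -393$)
$h{\left(F \right)} = -393$
$J{\left(Z,z \right)} = 678$
$\sqrt{J{\left(6,384 \right)} + h{\left(-815 \right)}} = \sqrt{678 - 393} = \sqrt{285}$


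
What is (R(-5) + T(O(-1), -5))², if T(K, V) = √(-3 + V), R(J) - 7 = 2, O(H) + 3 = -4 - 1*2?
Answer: 73 + 36*I*√2 ≈ 73.0 + 50.912*I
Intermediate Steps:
O(H) = -9 (O(H) = -3 + (-4 - 1*2) = -3 + (-4 - 2) = -3 - 6 = -9)
R(J) = 9 (R(J) = 7 + 2 = 9)
(R(-5) + T(O(-1), -5))² = (9 + √(-3 - 5))² = (9 + √(-8))² = (9 + 2*I*√2)²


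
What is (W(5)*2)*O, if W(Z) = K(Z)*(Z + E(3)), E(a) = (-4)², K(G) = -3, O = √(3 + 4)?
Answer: -126*√7 ≈ -333.36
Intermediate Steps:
O = √7 ≈ 2.6458
E(a) = 16
W(Z) = -48 - 3*Z (W(Z) = -3*(Z + 16) = -3*(16 + Z) = -48 - 3*Z)
(W(5)*2)*O = ((-48 - 3*5)*2)*√7 = ((-48 - 15)*2)*√7 = (-63*2)*√7 = -126*√7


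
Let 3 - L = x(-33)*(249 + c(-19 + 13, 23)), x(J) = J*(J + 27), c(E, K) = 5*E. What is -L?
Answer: 43359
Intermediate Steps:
x(J) = J*(27 + J)
L = -43359 (L = 3 - (-33*(27 - 33))*(249 + 5*(-19 + 13)) = 3 - (-33*(-6))*(249 + 5*(-6)) = 3 - 198*(249 - 30) = 3 - 198*219 = 3 - 1*43362 = 3 - 43362 = -43359)
-L = -1*(-43359) = 43359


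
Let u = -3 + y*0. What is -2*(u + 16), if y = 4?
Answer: -26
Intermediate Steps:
u = -3 (u = -3 + 4*0 = -3 + 0 = -3)
-2*(u + 16) = -2*(-3 + 16) = -2*13 = -26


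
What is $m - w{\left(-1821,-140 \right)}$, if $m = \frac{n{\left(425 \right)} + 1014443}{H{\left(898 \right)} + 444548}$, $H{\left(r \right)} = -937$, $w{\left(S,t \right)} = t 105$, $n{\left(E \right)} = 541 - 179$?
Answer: $\frac{6522096505}{443611} \approx 14702.0$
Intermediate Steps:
$n{\left(E \right)} = 362$
$w{\left(S,t \right)} = 105 t$
$m = \frac{1014805}{443611}$ ($m = \frac{362 + 1014443}{-937 + 444548} = \frac{1014805}{443611} \approx 2.2876$)
$m - w{\left(-1821,-140 \right)} = \frac{1014805}{443611} - 105 \left(-140\right) = \frac{1014805}{443611} - -14700 = \frac{1014805}{443611} + 14700 = \frac{6522096505}{443611}$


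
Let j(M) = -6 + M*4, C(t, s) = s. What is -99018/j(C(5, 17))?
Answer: -49509/31 ≈ -1597.1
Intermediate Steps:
j(M) = -6 + 4*M
-99018/j(C(5, 17)) = -99018/(-6 + 4*17) = -99018/(-6 + 68) = -99018/62 = -99018*1/62 = -49509/31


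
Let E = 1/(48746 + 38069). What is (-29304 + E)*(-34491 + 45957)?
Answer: -29169810818694/86815 ≈ -3.3600e+8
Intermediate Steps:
E = 1/86815 ≈ 1.1519e-5
(-29304 + E)*(-34491 + 45957) = (-29304 + 1/86815)*(-34491 + 45957) = -2544026759/86815*11466 = -29169810818694/86815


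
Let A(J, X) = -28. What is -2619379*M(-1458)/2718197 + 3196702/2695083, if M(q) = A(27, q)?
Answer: 206353692563090/7325766525351 ≈ 28.168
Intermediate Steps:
M(q) = -28
-2619379*M(-1458)/2718197 + 3196702/2695083 = -2619379/(2718197/(-28)) + 3196702/2695083 = -2619379/(2718197*(-1/28)) + 3196702*(1/2695083) = -2619379/(-2718197/28) + 3196702/2695083 = -2619379*(-28/2718197) + 3196702/2695083 = 73342612/2718197 + 3196702/2695083 = 206353692563090/7325766525351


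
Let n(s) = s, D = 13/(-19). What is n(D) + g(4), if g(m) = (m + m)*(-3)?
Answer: -469/19 ≈ -24.684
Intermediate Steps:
g(m) = -6*m (g(m) = (2*m)*(-3) = -6*m)
D = -13/19 (D = 13*(-1/19) = -13/19 ≈ -0.68421)
n(D) + g(4) = -13/19 - 6*4 = -13/19 - 24 = -469/19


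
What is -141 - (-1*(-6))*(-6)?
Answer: -105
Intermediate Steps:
-141 - (-1*(-6))*(-6) = -141 - 6*(-6) = -141 - 1*(-36) = -141 + 36 = -105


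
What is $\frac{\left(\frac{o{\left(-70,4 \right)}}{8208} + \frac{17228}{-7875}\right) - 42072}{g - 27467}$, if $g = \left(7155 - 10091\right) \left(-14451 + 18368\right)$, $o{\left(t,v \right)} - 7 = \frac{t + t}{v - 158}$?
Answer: $\frac{369327211019}{101190844062000} \approx 0.0036498$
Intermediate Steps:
$o{\left(t,v \right)} = 7 + \frac{2 t}{-158 + v}$ ($o{\left(t,v \right)} = 7 + \frac{t + t}{v - 158} = 7 + \frac{2 t}{-158 + v}$)
$g = -11500312$ ($g = \left(-2936\right) 3917 = -11500312$)
$\frac{\left(\frac{o{\left(-70,4 \right)}}{8208} + \frac{17228}{-7875}\right) - 42072}{g - 27467} = \frac{\left(\frac{\frac{1}{-158 + 4} \left(-1106 + 2 \left(-70\right) + 7 \cdot 4\right)}{8208} + \frac{17228}{-7875}\right) - 42072}{-11500312 - 27467} = \frac{\left(\frac{-1106 - 140 + 28}{-154} \cdot \frac{1}{8208} + 17228 \left(- \frac{1}{7875}\right)\right) - 42072}{-11527779} = \left(\left(\left(- \frac{1}{154}\right) \left(-1218\right) \frac{1}{8208} - \frac{17228}{7875}\right) - 42072\right) \left(- \frac{1}{11527779}\right) = \left(\left(\frac{87}{11} \cdot \frac{1}{8208} - \frac{17228}{7875}\right) - 42072\right) \left(- \frac{1}{11527779}\right) = \left(\left(\frac{29}{30096} - \frac{17228}{7875}\right) - 42072\right) \left(- \frac{1}{11527779}\right) = \left(- \frac{19195019}{8778000} - 42072\right) \left(- \frac{1}{11527779}\right) = \left(- \frac{369327211019}{8778000}\right) \left(- \frac{1}{11527779}\right) = \frac{369327211019}{101190844062000}$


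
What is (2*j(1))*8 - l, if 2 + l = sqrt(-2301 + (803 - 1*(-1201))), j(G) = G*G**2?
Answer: 18 - 3*I*sqrt(33) ≈ 18.0 - 17.234*I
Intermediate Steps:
j(G) = G**3
l = -2 + 3*I*sqrt(33) (l = -2 + sqrt(-2301 + (803 - 1*(-1201))) = -2 + sqrt(-2301 + (803 + 1201)) = -2 + sqrt(-2301 + 2004) = -2 + sqrt(-297) = -2 + 3*I*sqrt(33) ≈ -2.0 + 17.234*I)
(2*j(1))*8 - l = (2*1**3)*8 - (-2 + 3*I*sqrt(33)) = (2*1)*8 + (2 - 3*I*sqrt(33)) = 2*8 + (2 - 3*I*sqrt(33)) = 16 + (2 - 3*I*sqrt(33)) = 18 - 3*I*sqrt(33)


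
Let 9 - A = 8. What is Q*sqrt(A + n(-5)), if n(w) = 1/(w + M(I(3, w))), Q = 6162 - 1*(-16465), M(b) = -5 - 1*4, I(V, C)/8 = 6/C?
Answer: 22627*sqrt(182)/14 ≈ 21804.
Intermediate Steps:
I(V, C) = 48/C (I(V, C) = 8*(6/C) = 48/C)
A = 1 (A = 9 - 1*8 = 9 - 8 = 1)
M(b) = -9 (M(b) = -5 - 4 = -9)
Q = 22627 (Q = 6162 + 16465 = 22627)
n(w) = 1/(-9 + w) (n(w) = 1/(w - 9) = 1/(-9 + w))
Q*sqrt(A + n(-5)) = 22627*sqrt(1 + 1/(-9 - 5)) = 22627*sqrt(1 + 1/(-14)) = 22627*sqrt(1 - 1/14) = 22627*sqrt(13/14) = 22627*(sqrt(182)/14) = 22627*sqrt(182)/14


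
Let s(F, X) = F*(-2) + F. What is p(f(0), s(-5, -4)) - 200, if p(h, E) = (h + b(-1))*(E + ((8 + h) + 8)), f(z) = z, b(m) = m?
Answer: -221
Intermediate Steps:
s(F, X) = -F (s(F, X) = -2*F + F = -F)
p(h, E) = (-1 + h)*(16 + E + h) (p(h, E) = (h - 1)*(E + ((8 + h) + 8)) = (-1 + h)*(E + (16 + h)) = (-1 + h)*(16 + E + h))
p(f(0), s(-5, -4)) - 200 = (-16 + 0**2 - (-1)*(-5) + 15*0 - 1*(-5)*0) - 200 = (-16 + 0 - 1*5 + 0 + 5*0) - 200 = (-16 + 0 - 5 + 0 + 0) - 200 = -21 - 200 = -221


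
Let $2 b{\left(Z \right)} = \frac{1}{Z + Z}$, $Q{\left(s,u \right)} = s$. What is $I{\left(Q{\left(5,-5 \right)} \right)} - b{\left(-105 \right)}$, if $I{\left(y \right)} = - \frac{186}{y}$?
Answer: $- \frac{15623}{420} \approx -37.198$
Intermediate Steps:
$b{\left(Z \right)} = \frac{1}{4 Z}$ ($b{\left(Z \right)} = \frac{1}{2 \left(Z + Z\right)} = \frac{1}{2 \cdot 2 Z} = \frac{\frac{1}{2} \frac{1}{Z}}{2} = \frac{1}{4 Z}$)
$I{\left(Q{\left(5,-5 \right)} \right)} - b{\left(-105 \right)} = - \frac{186}{5} - \frac{1}{4 \left(-105\right)} = \left(-186\right) \frac{1}{5} - \frac{1}{4} \left(- \frac{1}{105}\right) = - \frac{186}{5} - - \frac{1}{420} = - \frac{186}{5} + \frac{1}{420} = - \frac{15623}{420}$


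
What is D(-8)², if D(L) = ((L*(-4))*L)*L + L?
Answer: 4161600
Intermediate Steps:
D(L) = L - 4*L³ (D(L) = ((-4*L)*L)*L + L = (-4*L²)*L + L = -4*L³ + L = L - 4*L³)
D(-8)² = (-8 - 4*(-8)³)² = (-8 - 4*(-512))² = (-8 + 2048)² = 2040² = 4161600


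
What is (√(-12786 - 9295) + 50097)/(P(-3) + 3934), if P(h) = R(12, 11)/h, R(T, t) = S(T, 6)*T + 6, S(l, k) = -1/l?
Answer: 150291/11797 + 3*I*√22081/11797 ≈ 12.74 + 0.037788*I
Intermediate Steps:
R(T, t) = 5 (R(T, t) = (-1/T)*T + 6 = -1 + 6 = 5)
P(h) = 5/h
(√(-12786 - 9295) + 50097)/(P(-3) + 3934) = (√(-12786 - 9295) + 50097)/(5/(-3) + 3934) = (√(-22081) + 50097)/(5*(-⅓) + 3934) = (I*√22081 + 50097)/(-5/3 + 3934) = (50097 + I*√22081)/(11797/3) = (50097 + I*√22081)*(3/11797) = 150291/11797 + 3*I*√22081/11797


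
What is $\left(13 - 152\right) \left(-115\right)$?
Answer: $15985$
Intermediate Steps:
$\left(13 - 152\right) \left(-115\right) = \left(-139\right) \left(-115\right) = 15985$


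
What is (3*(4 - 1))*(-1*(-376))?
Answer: 3384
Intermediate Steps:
(3*(4 - 1))*(-1*(-376)) = (3*3)*376 = 9*376 = 3384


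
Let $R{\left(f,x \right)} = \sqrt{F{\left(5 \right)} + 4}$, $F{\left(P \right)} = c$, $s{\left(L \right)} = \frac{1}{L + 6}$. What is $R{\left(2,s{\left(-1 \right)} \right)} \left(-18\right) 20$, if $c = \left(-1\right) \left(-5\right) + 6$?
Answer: $- 360 \sqrt{15} \approx -1394.3$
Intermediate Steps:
$s{\left(L \right)} = \frac{1}{6 + L}$
$c = 11$ ($c = 5 + 6 = 11$)
$F{\left(P \right)} = 11$
$R{\left(f,x \right)} = \sqrt{15}$ ($R{\left(f,x \right)} = \sqrt{11 + 4} = \sqrt{15}$)
$R{\left(2,s{\left(-1 \right)} \right)} \left(-18\right) 20 = \sqrt{15} \left(-18\right) 20 = - 18 \sqrt{15} \cdot 20 = - 360 \sqrt{15}$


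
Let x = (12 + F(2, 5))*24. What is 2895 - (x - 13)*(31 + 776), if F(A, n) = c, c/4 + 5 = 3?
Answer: -64086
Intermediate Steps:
c = -8 (c = -20 + 4*3 = -20 + 12 = -8)
F(A, n) = -8
x = 96 (x = (12 - 8)*24 = 4*24 = 96)
2895 - (x - 13)*(31 + 776) = 2895 - (96 - 13)*(31 + 776) = 2895 - 83*807 = 2895 - 1*66981 = 2895 - 66981 = -64086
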